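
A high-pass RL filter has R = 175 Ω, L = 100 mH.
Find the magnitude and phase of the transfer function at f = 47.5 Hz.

Step 1 — Angular frequency: ω = 2π·47.5 = 298.5 rad/s.
Step 2 — Transfer function: H(jω) = jωL/(R + jωL).
Step 3 — Numerator jωL = j·29.85; denominator R + jωL = 175 + j29.85.
Step 4 — H = 0.02826 + j0.1657.
Step 5 — Magnitude: |H| = 0.1681 (-15.5 dB); phase: φ = 80.3°.

|H| = 0.1681 (-15.5 dB), φ = 80.3°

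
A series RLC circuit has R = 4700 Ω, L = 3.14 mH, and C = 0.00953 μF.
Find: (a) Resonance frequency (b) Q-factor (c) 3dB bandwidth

Step 1 — Resonance: ω₀ = 1/√(LC) = 1/√(0.00314·9.53e-09) = 1.828e+05 rad/s.
Step 2 — f₀ = ω₀/(2π) = 2.909e+04 Hz.
Step 3 — Series Q: Q = ω₀L/R = 1.828e+05·0.00314/4700 = 0.1221.
Step 4 — Bandwidth: Δω = ω₀/Q = 1.497e+06 rad/s; BW = Δω/(2π) = 2.382e+05 Hz.

(a) f₀ = 2.909e+04 Hz  (b) Q = 0.1221  (c) BW = 2.382e+05 Hz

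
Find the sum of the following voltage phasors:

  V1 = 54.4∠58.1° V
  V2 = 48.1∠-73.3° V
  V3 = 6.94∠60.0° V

Step 1 — Convert each phasor to rectangular form:
  V1 = 54.4·(cos(58.1°) + j·sin(58.1°)) = 28.75 + j46.18 V
  V2 = 48.1·(cos(-73.3°) + j·sin(-73.3°)) = 13.82 - j46.07 V
  V3 = 6.94·(cos(60.0°) + j·sin(60.0°)) = 3.47 + j6.01 V
Step 2 — Sum components: V_total = 46.04 + j6.123 V.
Step 3 — Convert to polar: |V_total| = 46.44 V, ∠V_total = 7.6°.

V_total = 46.44∠7.6° V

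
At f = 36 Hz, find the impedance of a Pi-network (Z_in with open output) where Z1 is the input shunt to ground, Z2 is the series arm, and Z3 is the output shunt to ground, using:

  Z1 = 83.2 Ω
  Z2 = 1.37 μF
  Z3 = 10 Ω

Step 1 — Angular frequency: ω = 2π·f = 2π·36 = 226.2 rad/s.
Step 2 — Component impedances:
  Z1: Z = R = 83.2 Ω
  Z2: Z = 1/(jωC) = -j/(ω·C) = 0 - j3227 Ω
  Z3: Z = R = 10 Ω
Step 3 — With open output, the series arm Z2 and the output shunt Z3 appear in series to ground: Z2 + Z3 = 10 - j3227 Ω.
Step 4 — Parallel with input shunt Z1: Z_in = Z1 || (Z2 + Z3) = 83.14 - j2.143 Ω = 83.17∠-1.5° Ω.

Z = 83.14 - j2.143 Ω = 83.17∠-1.5° Ω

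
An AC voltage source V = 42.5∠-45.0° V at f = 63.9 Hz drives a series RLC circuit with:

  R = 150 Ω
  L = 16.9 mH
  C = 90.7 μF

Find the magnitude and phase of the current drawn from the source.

Step 1 — Angular frequency: ω = 2π·f = 2π·63.9 = 401.5 rad/s.
Step 2 — Component impedances:
  R: Z = R = 150 Ω
  L: Z = jωL = j·401.5·0.0169 = 0 + j6.785 Ω
  C: Z = 1/(jωC) = -j/(ω·C) = 0 - j27.46 Ω
Step 3 — Series combination: Z_total = R + L + C = 150 - j20.68 Ω = 151.4∠-7.8° Ω.
Step 4 — Source phasor: V = 42.5∠-45.0° V = 30.05 - j30.05 V.
Step 5 — Ohm's law: I = V / Z_total = (30.05 - j30.05) / (150 - j20.68) = 0.2237 - j0.1695 A.
Step 6 — Convert to polar: |I| = 0.2807 A, ∠I = -37.2°.

I = 0.2807∠-37.2° A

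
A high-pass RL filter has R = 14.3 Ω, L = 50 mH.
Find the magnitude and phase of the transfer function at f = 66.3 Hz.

Step 1 — Angular frequency: ω = 2π·66.3 = 416.6 rad/s.
Step 2 — Transfer function: H(jω) = jωL/(R + jωL).
Step 3 — Numerator jωL = j·20.83; denominator R + jωL = 14.3 + j20.83.
Step 4 — H = 0.6796 + j0.4666.
Step 5 — Magnitude: |H| = 0.8244 (-1.7 dB); phase: φ = 34.5°.

|H| = 0.8244 (-1.7 dB), φ = 34.5°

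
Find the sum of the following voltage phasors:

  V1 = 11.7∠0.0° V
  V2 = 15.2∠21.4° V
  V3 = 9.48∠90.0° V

Step 1 — Convert each phasor to rectangular form:
  V1 = 11.7·(cos(0.0°) + j·sin(0.0°)) = 11.7 V
  V2 = 15.2·(cos(21.4°) + j·sin(21.4°)) = 14.15 + j5.546 V
  V3 = 9.48·(cos(90.0°) + j·sin(90.0°)) = 0 + j9.48 V
Step 2 — Sum components: V_total = 25.85 + j15.03 V.
Step 3 — Convert to polar: |V_total| = 29.9 V, ∠V_total = 30.2°.

V_total = 29.9∠30.2° V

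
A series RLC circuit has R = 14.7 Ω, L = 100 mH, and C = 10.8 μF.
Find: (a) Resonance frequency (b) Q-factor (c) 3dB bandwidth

Step 1 — Resonance condition Im(Z)=0 gives ω₀ = 1/√(LC).
Step 2 — ω₀ = 1/√(0.1·1.08e-05) = 962.3 rad/s.
Step 3 — f₀ = ω₀/(2π) = 153.1 Hz.
Step 4 — Series Q: Q = ω₀L/R = 962.3·0.1/14.7 = 6.546.
Step 5 — 3dB bandwidth: Δω = ω₀/Q = 147 rad/s; BW = Δω/(2π) = 23.4 Hz.

(a) f₀ = 153.1 Hz  (b) Q = 6.546  (c) BW = 23.4 Hz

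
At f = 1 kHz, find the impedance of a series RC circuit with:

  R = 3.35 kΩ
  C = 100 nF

Step 1 — Angular frequency: ω = 2π·f = 2π·1000 = 6283 rad/s.
Step 2 — Component impedances:
  R: Z = R = 3350 Ω
  C: Z = 1/(jωC) = -j/(ω·C) = 0 - j1592 Ω
Step 3 — Series combination: Z_total = R + C = 3350 - j1592 Ω = 3709∠-25.4° Ω.

Z = 3350 - j1592 Ω = 3709∠-25.4° Ω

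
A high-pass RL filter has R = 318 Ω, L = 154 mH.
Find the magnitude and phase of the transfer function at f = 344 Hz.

Step 1 — Angular frequency: ω = 2π·344 = 2161 rad/s.
Step 2 — Transfer function: H(jω) = jωL/(R + jωL).
Step 3 — Numerator jωL = j·332.9; denominator R + jωL = 318 + j332.9.
Step 4 — H = 0.5228 + j0.4995.
Step 5 — Magnitude: |H| = 0.7231 (-2.8 dB); phase: φ = 43.7°.

|H| = 0.7231 (-2.8 dB), φ = 43.7°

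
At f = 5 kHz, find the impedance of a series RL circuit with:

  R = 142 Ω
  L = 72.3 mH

Step 1 — Angular frequency: ω = 2π·f = 2π·5000 = 3.142e+04 rad/s.
Step 2 — Component impedances:
  R: Z = R = 142 Ω
  L: Z = jωL = j·3.142e+04·0.0723 = 0 + j2271 Ω
Step 3 — Series combination: Z_total = R + L = 142 + j2271 Ω = 2276∠86.4° Ω.

Z = 142 + j2271 Ω = 2276∠86.4° Ω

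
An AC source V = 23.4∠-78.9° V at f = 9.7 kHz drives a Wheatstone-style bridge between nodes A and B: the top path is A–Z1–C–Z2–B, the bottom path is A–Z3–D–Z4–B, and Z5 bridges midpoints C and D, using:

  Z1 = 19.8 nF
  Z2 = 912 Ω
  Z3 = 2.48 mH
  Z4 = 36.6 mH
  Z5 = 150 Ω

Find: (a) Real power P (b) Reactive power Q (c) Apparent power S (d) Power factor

Step 1 — Angular frequency: ω = 2π·f = 2π·9700 = 6.095e+04 rad/s.
Step 2 — Component impedances:
  Z1: Z = 1/(jωC) = -j/(ω·C) = 0 - j828.7 Ω
  Z2: Z = R = 912 Ω
  Z3: Z = jωL = j·6.095e+04·0.00248 = 0 + j151.1 Ω
  Z4: Z = jωL = j·6.095e+04·0.0366 = 0 + j2231 Ω
  Z5: Z = R = 150 Ω
Step 3 — Bridge requires nodal analysis (the Z5 bridge couples midpoints C and D, so the two paths cannot be reduced to a simple series/parallel combination). Setting node B to ground and injecting 1 A at node A, the 3-node admittance system at A, C, D solves to V_A = Z_AB = 947.8 + j588.6 Ω = 1116∠31.8° Ω.
Step 4 — Source phasor: V = 23.4∠-78.9° V = 4.505 - j22.96 V.
Step 5 — Current: I = V / Z = -0.007428 - j0.01961 A = 0.02097∠-110.7° A.
Step 6 — Complex power: S = V·I* = 0.4169 + j0.2589 VA.
Step 7 — Real power: P = Re(S) = 0.4169 W.
Step 8 — Reactive power: Q = Im(S) = 0.2589 VAR.
Step 9 — Apparent power: |S| = 0.4908 VA.
Step 10 — Power factor: PF = P/|S| = 0.8495 (lagging).

(a) P = 0.4169 W  (b) Q = 0.2589 VAR  (c) S = 0.4908 VA  (d) PF = 0.8495 (lagging)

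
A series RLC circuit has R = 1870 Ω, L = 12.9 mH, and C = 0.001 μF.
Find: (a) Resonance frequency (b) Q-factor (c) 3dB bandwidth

Step 1 — Resonance: ω₀ = 1/√(LC) = 1/√(0.0129·1e-09) = 2.784e+05 rad/s.
Step 2 — f₀ = ω₀/(2π) = 4.431e+04 Hz.
Step 3 — Series Q: Q = ω₀L/R = 2.784e+05·0.0129/1870 = 1.921.
Step 4 — Bandwidth: Δω = ω₀/Q = 1.45e+05 rad/s; BW = Δω/(2π) = 2.307e+04 Hz.

(a) f₀ = 4.431e+04 Hz  (b) Q = 1.921  (c) BW = 2.307e+04 Hz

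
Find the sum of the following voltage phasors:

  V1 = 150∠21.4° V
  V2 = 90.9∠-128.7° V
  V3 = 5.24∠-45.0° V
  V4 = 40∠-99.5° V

Step 1 — Convert each phasor to rectangular form:
  V1 = 150·(cos(21.4°) + j·sin(21.4°)) = 139.7 + j54.73 V
  V2 = 90.9·(cos(-128.7°) + j·sin(-128.7°)) = -56.83 - j70.94 V
  V3 = 5.24·(cos(-45.0°) + j·sin(-45.0°)) = 3.705 - j3.705 V
  V4 = 40·(cos(-99.5°) + j·sin(-99.5°)) = -6.602 - j39.45 V
Step 2 — Sum components: V_total = 79.93 - j59.37 V.
Step 3 — Convert to polar: |V_total| = 99.56 V, ∠V_total = -36.6°.

V_total = 99.56∠-36.6° V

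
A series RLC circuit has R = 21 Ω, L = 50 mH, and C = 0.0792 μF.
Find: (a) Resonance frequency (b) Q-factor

Step 1 — Resonance condition Im(Z)=0 gives ω₀ = 1/√(LC).
Step 2 — ω₀ = 1/√(0.05·7.92e-08) = 1.589e+04 rad/s.
Step 3 — f₀ = ω₀/(2π) = 2529 Hz.
Step 4 — Series Q: Q = ω₀L/R = 1.589e+04·0.05/21 = 37.84.

(a) f₀ = 2529 Hz  (b) Q = 37.84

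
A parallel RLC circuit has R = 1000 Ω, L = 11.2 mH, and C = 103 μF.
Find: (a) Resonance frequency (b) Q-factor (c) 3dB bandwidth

Step 1 — Resonance: ω₀ = 1/√(LC) = 1/√(0.0112·0.000103) = 931 rad/s.
Step 2 — f₀ = ω₀/(2π) = 148.2 Hz.
Step 3 — Parallel Q: Q = R/(ω₀L) = 1000/(931·0.0112) = 95.9.
Step 4 — Bandwidth: Δω = ω₀/Q = 9.709 rad/s; BW = Δω/(2π) = 1.545 Hz.

(a) f₀ = 148.2 Hz  (b) Q = 95.9  (c) BW = 1.545 Hz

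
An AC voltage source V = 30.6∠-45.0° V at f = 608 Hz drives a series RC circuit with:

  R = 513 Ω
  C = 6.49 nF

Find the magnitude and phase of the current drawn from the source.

Step 1 — Angular frequency: ω = 2π·f = 2π·608 = 3820 rad/s.
Step 2 — Component impedances:
  R: Z = R = 513 Ω
  C: Z = 1/(jωC) = -j/(ω·C) = 0 - j4.033e+04 Ω
Step 3 — Series combination: Z_total = R + C = 513 - j4.033e+04 Ω = 4.034e+04∠-89.3° Ω.
Step 4 — Source phasor: V = 30.6∠-45.0° V = 21.64 - j21.64 V.
Step 5 — Ohm's law: I = V / Z_total = (21.64 - j21.64) / (513 - j4.033e+04) = 0.0005432 + j0.0005295 A.
Step 6 — Convert to polar: |I| = 0.0007586 A, ∠I = 44.3°.

I = 0.0007586∠44.3° A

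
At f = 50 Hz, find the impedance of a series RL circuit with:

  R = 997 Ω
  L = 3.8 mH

Step 1 — Angular frequency: ω = 2π·f = 2π·50 = 314.2 rad/s.
Step 2 — Component impedances:
  R: Z = R = 997 Ω
  L: Z = jωL = j·314.2·0.0038 = 0 + j1.194 Ω
Step 3 — Series combination: Z_total = R + L = 997 + j1.194 Ω = 997∠0.1° Ω.

Z = 997 + j1.194 Ω = 997∠0.1° Ω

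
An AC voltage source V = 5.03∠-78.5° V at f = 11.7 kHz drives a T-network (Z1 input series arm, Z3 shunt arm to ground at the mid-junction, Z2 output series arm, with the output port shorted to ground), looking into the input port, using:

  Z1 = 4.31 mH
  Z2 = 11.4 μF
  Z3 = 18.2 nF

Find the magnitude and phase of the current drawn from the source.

Step 1 — Angular frequency: ω = 2π·f = 2π·1.17e+04 = 7.351e+04 rad/s.
Step 2 — Component impedances:
  Z1: Z = jωL = j·7.351e+04·0.00431 = 0 + j316.8 Ω
  Z2: Z = 1/(jωC) = -j/(ω·C) = 0 - j1.193 Ω
  Z3: Z = 1/(jωC) = -j/(ω·C) = 0 - j747.4 Ω
Step 3 — With the output port shorted to ground, the output series arm Z2 runs from the junction to ground; the shunt arm Z3 also runs from the junction to ground. They appear in parallel: Z3 || Z2 = 0 - j1.191 Ω.
Step 4 — Series with input arm Z1: Z_in = Z1 + (Z3 || Z2) = 0 + j315.7 Ω = 315.7∠90.0° Ω.
Step 5 — Source phasor: V = 5.03∠-78.5° V = 1.003 - j4.929 V.
Step 6 — Ohm's law: I = V / Z_total = (1.003 - j4.929) / (0 + j315.7) = -0.01562 - j0.003177 A.
Step 7 — Convert to polar: |I| = 0.01594 A, ∠I = -168.5°.

I = 0.01594∠-168.5° A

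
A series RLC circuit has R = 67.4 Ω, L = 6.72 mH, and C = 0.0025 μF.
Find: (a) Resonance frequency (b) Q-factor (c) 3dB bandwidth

Step 1 — Resonance: ω₀ = 1/√(LC) = 1/√(0.00672·2.5e-09) = 2.44e+05 rad/s.
Step 2 — f₀ = ω₀/(2π) = 3.883e+04 Hz.
Step 3 — Series Q: Q = ω₀L/R = 2.44e+05·0.00672/67.4 = 24.33.
Step 4 — Bandwidth: Δω = ω₀/Q = 1.003e+04 rad/s; BW = Δω/(2π) = 1596 Hz.

(a) f₀ = 3.883e+04 Hz  (b) Q = 24.33  (c) BW = 1596 Hz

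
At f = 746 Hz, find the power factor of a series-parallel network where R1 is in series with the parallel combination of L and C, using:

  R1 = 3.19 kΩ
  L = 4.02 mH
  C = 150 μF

Step 1 — Angular frequency: ω = 2π·f = 2π·746 = 4687 rad/s.
Step 2 — Component impedances:
  R1: Z = R = 3190 Ω
  L: Z = jωL = j·4687·0.00402 = 0 + j18.84 Ω
  C: Z = 1/(jωC) = -j/(ω·C) = 0 - j1.422 Ω
Step 3 — Parallel branch: L || C = 1/(1/L + 1/C) = 0 - j1.538 Ω.
Step 4 — Series with R1: Z_total = R1 + (L || C) = 3190 - j1.538 Ω = 3190∠-0.0° Ω.
Step 5 — Power factor: PF = cos(φ) = Re(Z)/|Z| = 3190/3190 = 1.
Step 6 — Type: Im(Z) = -1.538 ⇒ leading (phase φ = -0.0°).

PF = 1 (leading, φ = -0.0°)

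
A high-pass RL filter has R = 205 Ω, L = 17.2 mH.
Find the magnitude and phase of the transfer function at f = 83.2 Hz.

Step 1 — Angular frequency: ω = 2π·83.2 = 522.8 rad/s.
Step 2 — Transfer function: H(jω) = jωL/(R + jωL).
Step 3 — Numerator jωL = j·8.991; denominator R + jωL = 205 + j8.991.
Step 4 — H = 0.00192 + j0.04378.
Step 5 — Magnitude: |H| = 0.04382 (-27.2 dB); phase: φ = 87.5°.

|H| = 0.04382 (-27.2 dB), φ = 87.5°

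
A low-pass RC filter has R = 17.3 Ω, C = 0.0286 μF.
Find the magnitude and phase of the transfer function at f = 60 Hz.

Step 1 — Angular frequency: ω = 2π·60 = 377 rad/s.
Step 2 — Transfer function: H(jω) = 1/(1 + jωRC).
Step 3 — Denominator: 1 + jωRC = 1 + j·377·17.3·2.86e-08 = 1 + j0.0001865.
Step 4 — H = 1 - j0.0001865.
Step 5 — Magnitude: |H| = 1 (-0.0 dB); phase: φ = -0.0°.

|H| = 1 (-0.0 dB), φ = -0.0°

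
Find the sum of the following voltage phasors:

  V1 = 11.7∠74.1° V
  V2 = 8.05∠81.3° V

Step 1 — Convert each phasor to rectangular form:
  V1 = 11.7·(cos(74.1°) + j·sin(74.1°)) = 3.205 + j11.25 V
  V2 = 8.05·(cos(81.3°) + j·sin(81.3°)) = 1.218 + j7.957 V
Step 2 — Sum components: V_total = 4.423 + j19.21 V.
Step 3 — Convert to polar: |V_total| = 19.71 V, ∠V_total = 77.0°.

V_total = 19.71∠77.0° V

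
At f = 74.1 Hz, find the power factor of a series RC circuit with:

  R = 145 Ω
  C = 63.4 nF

Step 1 — Angular frequency: ω = 2π·f = 2π·74.1 = 465.6 rad/s.
Step 2 — Component impedances:
  R: Z = R = 145 Ω
  C: Z = 1/(jωC) = -j/(ω·C) = 0 - j3.388e+04 Ω
Step 3 — Series combination: Z_total = R + C = 145 - j3.388e+04 Ω = 3.388e+04∠-89.8° Ω.
Step 4 — Power factor: PF = cos(φ) = Re(Z)/|Z| = 145/3.388e+04 = 0.00428.
Step 5 — Type: Im(Z) = -3.388e+04 ⇒ leading (phase φ = -89.8°).

PF = 0.00428 (leading, φ = -89.8°)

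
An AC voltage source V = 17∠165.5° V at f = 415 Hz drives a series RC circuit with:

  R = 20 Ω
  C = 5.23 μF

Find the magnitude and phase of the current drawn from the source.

Step 1 — Angular frequency: ω = 2π·f = 2π·415 = 2608 rad/s.
Step 2 — Component impedances:
  R: Z = R = 20 Ω
  C: Z = 1/(jωC) = -j/(ω·C) = 0 - j73.33 Ω
Step 3 — Series combination: Z_total = R + C = 20 - j73.33 Ω = 76.01∠-74.7° Ω.
Step 4 — Source phasor: V = 17∠165.5° V = -16.46 + j4.256 V.
Step 5 — Ohm's law: I = V / Z_total = (-16.46 + j4.256) / (20 - j73.33) = -0.111 - j0.1942 A.
Step 6 — Convert to polar: |I| = 0.2237 A, ∠I = -119.8°.

I = 0.2237∠-119.8° A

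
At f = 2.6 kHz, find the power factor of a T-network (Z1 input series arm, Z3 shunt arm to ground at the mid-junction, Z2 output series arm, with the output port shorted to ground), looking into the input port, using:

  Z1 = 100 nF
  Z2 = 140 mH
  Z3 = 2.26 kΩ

Step 1 — Angular frequency: ω = 2π·f = 2π·2600 = 1.634e+04 rad/s.
Step 2 — Component impedances:
  Z1: Z = 1/(jωC) = -j/(ω·C) = 0 - j612.1 Ω
  Z2: Z = jωL = j·1.634e+04·0.14 = 0 + j2287 Ω
  Z3: Z = R = 2260 Ω
Step 3 — With the output port shorted to ground, the output series arm Z2 runs from the junction to ground; the shunt arm Z3 also runs from the junction to ground. They appear in parallel: Z3 || Z2 = 1143 + j1130 Ω.
Step 4 — Series with input arm Z1: Z_in = Z1 + (Z3 || Z2) = 1143 + j517.8 Ω = 1255∠24.4° Ω.
Step 5 — Power factor: PF = cos(φ) = Re(Z)/|Z| = 1143.5/1255.2 = 0.911.
Step 6 — Type: Im(Z) = 517.8 ⇒ lagging (phase φ = 24.4°).

PF = 0.911 (lagging, φ = 24.4°)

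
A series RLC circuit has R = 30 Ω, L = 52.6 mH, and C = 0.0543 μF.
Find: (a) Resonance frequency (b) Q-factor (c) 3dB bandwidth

Step 1 — Resonance condition Im(Z)=0 gives ω₀ = 1/√(LC).
Step 2 — ω₀ = 1/√(0.0526·5.43e-08) = 1.871e+04 rad/s.
Step 3 — f₀ = ω₀/(2π) = 2978 Hz.
Step 4 — Series Q: Q = ω₀L/R = 1.871e+04·0.0526/30 = 32.81.
Step 5 — 3dB bandwidth: Δω = ω₀/Q = 570.3 rad/s; BW = Δω/(2π) = 90.77 Hz.

(a) f₀ = 2978 Hz  (b) Q = 32.81  (c) BW = 90.77 Hz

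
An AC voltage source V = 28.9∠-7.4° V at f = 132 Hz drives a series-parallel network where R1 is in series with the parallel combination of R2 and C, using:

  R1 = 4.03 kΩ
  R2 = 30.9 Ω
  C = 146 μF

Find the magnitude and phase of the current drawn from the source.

Step 1 — Angular frequency: ω = 2π·f = 2π·132 = 829.4 rad/s.
Step 2 — Component impedances:
  R1: Z = R = 4030 Ω
  R2: Z = R = 30.9 Ω
  C: Z = 1/(jωC) = -j/(ω·C) = 0 - j8.258 Ω
Step 3 — Parallel branch: R2 || C = 1/(1/R2 + 1/C) = 2.06 - j7.708 Ω.
Step 4 — Series with R1: Z_total = R1 + (R2 || C) = 4032 - j7.708 Ω = 4032∠-0.1° Ω.
Step 5 — Source phasor: V = 28.9∠-7.4° V = 28.66 - j3.722 V.
Step 6 — Ohm's law: I = V / Z_total = (28.66 - j3.722) / (4032 - j7.708) = 0.00711 - j0.0009096 A.
Step 7 — Convert to polar: |I| = 0.007168 A, ∠I = -7.3°.

I = 0.007168∠-7.3° A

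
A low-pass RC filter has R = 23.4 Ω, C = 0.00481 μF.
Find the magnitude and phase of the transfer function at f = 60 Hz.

Step 1 — Angular frequency: ω = 2π·60 = 377 rad/s.
Step 2 — Transfer function: H(jω) = 1/(1 + jωRC).
Step 3 — Denominator: 1 + jωRC = 1 + j·377·23.4·4.81e-09 = 1 + j4.243e-05.
Step 4 — H = 1 - j4.243e-05.
Step 5 — Magnitude: |H| = 1 (-0.0 dB); phase: φ = -0.0°.

|H| = 1 (-0.0 dB), φ = -0.0°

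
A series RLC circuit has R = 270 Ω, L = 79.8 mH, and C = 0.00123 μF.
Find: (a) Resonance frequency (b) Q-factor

Step 1 — Resonance condition Im(Z)=0 gives ω₀ = 1/√(LC).
Step 2 — ω₀ = 1/√(0.0798·1.23e-09) = 1.009e+05 rad/s.
Step 3 — f₀ = ω₀/(2π) = 1.606e+04 Hz.
Step 4 — Series Q: Q = ω₀L/R = 1.009e+05·0.0798/270 = 29.83.

(a) f₀ = 1.606e+04 Hz  (b) Q = 29.83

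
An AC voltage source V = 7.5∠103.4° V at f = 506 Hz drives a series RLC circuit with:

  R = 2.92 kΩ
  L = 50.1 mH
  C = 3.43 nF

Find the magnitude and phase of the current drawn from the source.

Step 1 — Angular frequency: ω = 2π·f = 2π·506 = 3179 rad/s.
Step 2 — Component impedances:
  R: Z = R = 2920 Ω
  L: Z = jωL = j·3179·0.0501 = 0 + j159.3 Ω
  C: Z = 1/(jωC) = -j/(ω·C) = 0 - j9.17e+04 Ω
Step 3 — Series combination: Z_total = R + L + C = 2920 - j9.154e+04 Ω = 9.159e+04∠-88.2° Ω.
Step 4 — Source phasor: V = 7.5∠103.4° V = -1.738 + j7.296 V.
Step 5 — Ohm's law: I = V / Z_total = (-1.738 + j7.296) / (2920 - j9.154e+04) = -8.022e-05 - j1.643e-05 A.
Step 6 — Convert to polar: |I| = 8.189e-05 A, ∠I = -168.4°.

I = 8.189e-05∠-168.4° A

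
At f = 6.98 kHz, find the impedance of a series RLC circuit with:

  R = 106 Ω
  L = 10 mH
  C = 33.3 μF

Step 1 — Angular frequency: ω = 2π·f = 2π·6980 = 4.386e+04 rad/s.
Step 2 — Component impedances:
  R: Z = R = 106 Ω
  L: Z = jωL = j·4.386e+04·0.01 = 0 + j438.6 Ω
  C: Z = 1/(jωC) = -j/(ω·C) = 0 - j0.6847 Ω
Step 3 — Series combination: Z_total = R + L + C = 106 + j437.9 Ω = 450.5∠76.4° Ω.

Z = 106 + j437.9 Ω = 450.5∠76.4° Ω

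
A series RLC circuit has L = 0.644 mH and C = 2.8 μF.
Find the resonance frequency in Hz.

Step 1 — Resonance condition Im(Z)=0 gives ω₀ = 1/√(LC).
Step 2 — ω₀ = 1/√(0.000644·2.8e-06) = 2.355e+04 rad/s.
Step 3 — f₀ = ω₀/(2π) = 3748 Hz.

f₀ = 3748 Hz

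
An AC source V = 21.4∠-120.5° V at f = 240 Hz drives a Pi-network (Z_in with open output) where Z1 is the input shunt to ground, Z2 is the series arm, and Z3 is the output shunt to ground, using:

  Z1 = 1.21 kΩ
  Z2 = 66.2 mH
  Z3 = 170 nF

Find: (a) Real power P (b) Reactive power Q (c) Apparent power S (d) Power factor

Step 1 — Angular frequency: ω = 2π·f = 2π·240 = 1508 rad/s.
Step 2 — Component impedances:
  Z1: Z = R = 1210 Ω
  Z2: Z = jωL = j·1508·0.0662 = 0 + j99.83 Ω
  Z3: Z = 1/(jωC) = -j/(ω·C) = 0 - j3901 Ω
Step 3 — With open output, the series arm Z2 and the output shunt Z3 appear in series to ground: Z2 + Z3 = 0 - j3801 Ω.
Step 4 — Parallel with input shunt Z1: Z_in = Z1 || (Z2 + Z3) = 1099 - j349.7 Ω = 1153∠-17.7° Ω.
Step 5 — Source phasor: V = 21.4∠-120.5° V = -10.86 - j18.44 V.
Step 6 — Current: I = V / Z = -0.004125 - j0.0181 A = 0.01856∠-102.8° A.
Step 7 — Complex power: S = V·I* = 0.3785 - j0.1205 VA.
Step 8 — Real power: P = Re(S) = 0.3785 W.
Step 9 — Reactive power: Q = Im(S) = -0.1205 VAR.
Step 10 — Apparent power: |S| = 0.3972 VA.
Step 11 — Power factor: PF = P/|S| = 0.9529 (leading).

(a) P = 0.3785 W  (b) Q = -0.1205 VAR  (c) S = 0.3972 VA  (d) PF = 0.9529 (leading)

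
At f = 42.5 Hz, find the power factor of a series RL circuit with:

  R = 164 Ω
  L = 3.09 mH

Step 1 — Angular frequency: ω = 2π·f = 2π·42.5 = 267 rad/s.
Step 2 — Component impedances:
  R: Z = R = 164 Ω
  L: Z = jωL = j·267·0.00309 = 0 + j0.8251 Ω
Step 3 — Series combination: Z_total = R + L = 164 + j0.8251 Ω = 164∠0.3° Ω.
Step 4 — Power factor: PF = cos(φ) = Re(Z)/|Z| = 164/164 = 1.
Step 5 — Type: Im(Z) = 0.8251 ⇒ lagging (phase φ = 0.3°).

PF = 1 (lagging, φ = 0.3°)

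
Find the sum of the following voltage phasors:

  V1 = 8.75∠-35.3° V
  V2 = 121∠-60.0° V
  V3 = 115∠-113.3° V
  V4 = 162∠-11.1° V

Step 1 — Convert each phasor to rectangular form:
  V1 = 8.75·(cos(-35.3°) + j·sin(-35.3°)) = 7.141 - j5.056 V
  V2 = 121·(cos(-60.0°) + j·sin(-60.0°)) = 60.5 - j104.8 V
  V3 = 115·(cos(-113.3°) + j·sin(-113.3°)) = -45.49 - j105.6 V
  V4 = 162·(cos(-11.1°) + j·sin(-11.1°)) = 159 - j31.19 V
Step 2 — Sum components: V_total = 181.1 - j246.7 V.
Step 3 — Convert to polar: |V_total| = 306 V, ∠V_total = -53.7°.

V_total = 306∠-53.7° V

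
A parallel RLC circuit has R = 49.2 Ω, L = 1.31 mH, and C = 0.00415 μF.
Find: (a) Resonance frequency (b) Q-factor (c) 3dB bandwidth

Step 1 — Resonance: ω₀ = 1/√(LC) = 1/√(0.00131·4.15e-09) = 4.289e+05 rad/s.
Step 2 — f₀ = ω₀/(2π) = 6.826e+04 Hz.
Step 3 — Parallel Q: Q = R/(ω₀L) = 49.2/(4.289e+05·0.00131) = 0.08757.
Step 4 — Bandwidth: Δω = ω₀/Q = 4.898e+06 rad/s; BW = Δω/(2π) = 7.795e+05 Hz.

(a) f₀ = 6.826e+04 Hz  (b) Q = 0.08757  (c) BW = 7.795e+05 Hz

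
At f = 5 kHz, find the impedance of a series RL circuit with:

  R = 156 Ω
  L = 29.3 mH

Step 1 — Angular frequency: ω = 2π·f = 2π·5000 = 3.142e+04 rad/s.
Step 2 — Component impedances:
  R: Z = R = 156 Ω
  L: Z = jωL = j·3.142e+04·0.0293 = 0 + j920.5 Ω
Step 3 — Series combination: Z_total = R + L = 156 + j920.5 Ω = 933.6∠80.4° Ω.

Z = 156 + j920.5 Ω = 933.6∠80.4° Ω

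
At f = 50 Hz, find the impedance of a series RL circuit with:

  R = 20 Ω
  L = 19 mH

Step 1 — Angular frequency: ω = 2π·f = 2π·50 = 314.2 rad/s.
Step 2 — Component impedances:
  R: Z = R = 20 Ω
  L: Z = jωL = j·314.2·0.019 = 0 + j5.969 Ω
Step 3 — Series combination: Z_total = R + L = 20 + j5.969 Ω = 20.87∠16.6° Ω.

Z = 20 + j5.969 Ω = 20.87∠16.6° Ω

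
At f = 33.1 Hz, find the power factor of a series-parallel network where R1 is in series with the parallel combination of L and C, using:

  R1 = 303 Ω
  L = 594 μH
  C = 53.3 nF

Step 1 — Angular frequency: ω = 2π·f = 2π·33.1 = 208 rad/s.
Step 2 — Component impedances:
  R1: Z = R = 303 Ω
  L: Z = jωL = j·208·0.000594 = 0 + j0.1235 Ω
  C: Z = 1/(jωC) = -j/(ω·C) = 0 - j9.021e+04 Ω
Step 3 — Parallel branch: L || C = 1/(1/L + 1/C) = 0 + j0.1235 Ω.
Step 4 — Series with R1: Z_total = R1 + (L || C) = 303 + j0.1235 Ω = 303∠0.0° Ω.
Step 5 — Power factor: PF = cos(φ) = Re(Z)/|Z| = 303/303 = 1.
Step 6 — Type: Im(Z) = 0.1235 ⇒ lagging (phase φ = 0.0°).

PF = 1 (lagging, φ = 0.0°)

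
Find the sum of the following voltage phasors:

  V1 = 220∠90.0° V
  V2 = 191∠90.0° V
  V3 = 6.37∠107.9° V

Step 1 — Convert each phasor to rectangular form:
  V1 = 220·(cos(90.0°) + j·sin(90.0°)) = 0 + j220 V
  V2 = 191·(cos(90.0°) + j·sin(90.0°)) = 0 + j191 V
  V3 = 6.37·(cos(107.9°) + j·sin(107.9°)) = -1.958 + j6.062 V
Step 2 — Sum components: V_total = -1.958 + j417.1 V.
Step 3 — Convert to polar: |V_total| = 417.1 V, ∠V_total = 90.3°.

V_total = 417.1∠90.3° V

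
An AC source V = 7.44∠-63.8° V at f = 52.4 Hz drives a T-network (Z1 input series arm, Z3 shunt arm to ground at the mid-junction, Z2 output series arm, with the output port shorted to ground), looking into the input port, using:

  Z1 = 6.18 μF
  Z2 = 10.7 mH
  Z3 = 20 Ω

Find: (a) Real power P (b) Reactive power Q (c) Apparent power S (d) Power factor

Step 1 — Angular frequency: ω = 2π·f = 2π·52.4 = 329.2 rad/s.
Step 2 — Component impedances:
  Z1: Z = 1/(jωC) = -j/(ω·C) = 0 - j491.5 Ω
  Z2: Z = jωL = j·329.2·0.0107 = 0 + j3.523 Ω
  Z3: Z = R = 20 Ω
Step 3 — With the output port shorted to ground, the output series arm Z2 runs from the junction to ground; the shunt arm Z3 also runs from the junction to ground. They appear in parallel: Z3 || Z2 = 0.6019 + j3.417 Ω.
Step 4 — Series with input arm Z1: Z_in = Z1 + (Z3 || Z2) = 0.6019 - j488.1 Ω = 488.1∠-89.9° Ω.
Step 5 — Source phasor: V = 7.44∠-63.8° V = 3.285 - j6.676 V.
Step 6 — Current: I = V / Z = 0.01369 + j0.006713 A = 0.01524∠26.1° A.
Step 7 — Complex power: S = V·I* = 0.0001399 - j0.1134 VA.
Step 8 — Real power: P = Re(S) = 0.0001399 W.
Step 9 — Reactive power: Q = Im(S) = -0.1134 VAR.
Step 10 — Apparent power: |S| = 0.1134 VA.
Step 11 — Power factor: PF = P/|S| = 0.001233 (leading).

(a) P = 0.0001399 W  (b) Q = -0.1134 VAR  (c) S = 0.1134 VA  (d) PF = 0.001233 (leading)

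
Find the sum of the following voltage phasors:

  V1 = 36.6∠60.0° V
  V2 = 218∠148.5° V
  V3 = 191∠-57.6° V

Step 1 — Convert each phasor to rectangular form:
  V1 = 36.6·(cos(60.0°) + j·sin(60.0°)) = 18.3 + j31.7 V
  V2 = 218·(cos(148.5°) + j·sin(148.5°)) = -185.9 + j113.9 V
  V3 = 191·(cos(-57.6°) + j·sin(-57.6°)) = 102.3 - j161.3 V
Step 2 — Sum components: V_total = -65.23 - j15.67 V.
Step 3 — Convert to polar: |V_total| = 67.09 V, ∠V_total = -166.5°.

V_total = 67.09∠-166.5° V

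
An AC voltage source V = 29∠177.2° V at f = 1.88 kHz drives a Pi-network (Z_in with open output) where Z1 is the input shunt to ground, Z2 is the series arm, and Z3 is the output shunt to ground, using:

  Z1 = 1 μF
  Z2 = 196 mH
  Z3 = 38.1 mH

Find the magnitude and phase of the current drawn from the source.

Step 1 — Angular frequency: ω = 2π·f = 2π·1880 = 1.181e+04 rad/s.
Step 2 — Component impedances:
  Z1: Z = 1/(jωC) = -j/(ω·C) = 0 - j84.66 Ω
  Z2: Z = jωL = j·1.181e+04·0.196 = 0 + j2315 Ω
  Z3: Z = jωL = j·1.181e+04·0.0381 = 0 + j450.1 Ω
Step 3 — With open output, the series arm Z2 and the output shunt Z3 appear in series to ground: Z2 + Z3 = 0 + j2765 Ω.
Step 4 — Parallel with input shunt Z1: Z_in = Z1 || (Z2 + Z3) = 0 - j87.33 Ω = 87.33∠-90.0° Ω.
Step 5 — Source phasor: V = 29∠177.2° V = -28.97 + j1.417 V.
Step 6 — Ohm's law: I = V / Z_total = (-28.97 + j1.417) / (0 - j87.33) = -0.01622 - j0.3317 A.
Step 7 — Convert to polar: |I| = 0.3321 A, ∠I = -92.8°.

I = 0.3321∠-92.8° A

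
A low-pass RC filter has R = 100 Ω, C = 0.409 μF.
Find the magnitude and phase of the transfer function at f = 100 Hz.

Step 1 — Angular frequency: ω = 2π·100 = 628.3 rad/s.
Step 2 — Transfer function: H(jω) = 1/(1 + jωRC).
Step 3 — Denominator: 1 + jωRC = 1 + j·628.3·100·4.09e-07 = 1 + j0.0257.
Step 4 — H = 0.9993 - j0.02568.
Step 5 — Magnitude: |H| = 0.9997 (-0.0 dB); phase: φ = -1.5°.

|H| = 0.9997 (-0.0 dB), φ = -1.5°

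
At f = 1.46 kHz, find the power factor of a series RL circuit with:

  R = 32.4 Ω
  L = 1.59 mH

Step 1 — Angular frequency: ω = 2π·f = 2π·1460 = 9173 rad/s.
Step 2 — Component impedances:
  R: Z = R = 32.4 Ω
  L: Z = jωL = j·9173·0.00159 = 0 + j14.59 Ω
Step 3 — Series combination: Z_total = R + L = 32.4 + j14.59 Ω = 35.53∠24.2° Ω.
Step 4 — Power factor: PF = cos(φ) = Re(Z)/|Z| = 32.4/35.53 = 0.9119.
Step 5 — Type: Im(Z) = 14.59 ⇒ lagging (phase φ = 24.2°).

PF = 0.9119 (lagging, φ = 24.2°)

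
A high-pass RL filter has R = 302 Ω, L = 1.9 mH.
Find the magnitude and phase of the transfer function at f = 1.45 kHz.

Step 1 — Angular frequency: ω = 2π·1450 = 9111 rad/s.
Step 2 — Transfer function: H(jω) = jωL/(R + jωL).
Step 3 — Numerator jωL = j·17.31; denominator R + jωL = 302 + j17.31.
Step 4 — H = 0.003275 + j0.05713.
Step 5 — Magnitude: |H| = 0.05722 (-24.8 dB); phase: φ = 86.7°.

|H| = 0.05722 (-24.8 dB), φ = 86.7°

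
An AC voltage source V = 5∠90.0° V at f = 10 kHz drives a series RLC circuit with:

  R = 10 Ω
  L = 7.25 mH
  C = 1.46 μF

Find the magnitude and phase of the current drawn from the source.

Step 1 — Angular frequency: ω = 2π·f = 2π·1e+04 = 6.283e+04 rad/s.
Step 2 — Component impedances:
  R: Z = R = 10 Ω
  L: Z = jωL = j·6.283e+04·0.00725 = 0 + j455.5 Ω
  C: Z = 1/(jωC) = -j/(ω·C) = 0 - j10.9 Ω
Step 3 — Series combination: Z_total = R + L + C = 10 + j444.6 Ω = 444.7∠88.7° Ω.
Step 4 — Source phasor: V = 5∠90.0° V = 0 + j5 V.
Step 5 — Ohm's law: I = V / Z_total = (0 + j5) / (10 + j444.6) = 0.01124 + j0.0002528 A.
Step 6 — Convert to polar: |I| = 0.01124 A, ∠I = 1.3°.

I = 0.01124∠1.3° A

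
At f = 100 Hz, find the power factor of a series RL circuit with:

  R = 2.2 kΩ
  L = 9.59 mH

Step 1 — Angular frequency: ω = 2π·f = 2π·100 = 628.3 rad/s.
Step 2 — Component impedances:
  R: Z = R = 2200 Ω
  L: Z = jωL = j·628.3·0.00959 = 0 + j6.026 Ω
Step 3 — Series combination: Z_total = R + L = 2200 + j6.026 Ω = 2200∠0.2° Ω.
Step 4 — Power factor: PF = cos(φ) = Re(Z)/|Z| = 2200/2200 = 1.
Step 5 — Type: Im(Z) = 6.026 ⇒ lagging (phase φ = 0.2°).

PF = 1 (lagging, φ = 0.2°)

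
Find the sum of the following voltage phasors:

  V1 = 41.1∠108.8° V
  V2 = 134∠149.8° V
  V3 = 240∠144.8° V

Step 1 — Convert each phasor to rectangular form:
  V1 = 41.1·(cos(108.8°) + j·sin(108.8°)) = -13.25 + j38.91 V
  V2 = 134·(cos(149.8°) + j·sin(149.8°)) = -115.8 + j67.4 V
  V3 = 240·(cos(144.8°) + j·sin(144.8°)) = -196.1 + j138.3 V
Step 2 — Sum components: V_total = -325.2 + j244.7 V.
Step 3 — Convert to polar: |V_total| = 406.9 V, ∠V_total = 143.0°.

V_total = 406.9∠143.0° V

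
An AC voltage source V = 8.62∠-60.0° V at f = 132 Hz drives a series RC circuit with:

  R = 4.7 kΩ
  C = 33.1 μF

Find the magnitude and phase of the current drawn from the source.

Step 1 — Angular frequency: ω = 2π·f = 2π·132 = 829.4 rad/s.
Step 2 — Component impedances:
  R: Z = R = 4700 Ω
  C: Z = 1/(jωC) = -j/(ω·C) = 0 - j36.43 Ω
Step 3 — Series combination: Z_total = R + C = 4700 - j36.43 Ω = 4700∠-0.4° Ω.
Step 4 — Source phasor: V = 8.62∠-60.0° V = 4.31 - j7.465 V.
Step 5 — Ohm's law: I = V / Z_total = (4.31 - j7.465) / (4700 - j36.43) = 0.0009293 - j0.001581 A.
Step 6 — Convert to polar: |I| = 0.001834 A, ∠I = -59.6°.

I = 0.001834∠-59.6° A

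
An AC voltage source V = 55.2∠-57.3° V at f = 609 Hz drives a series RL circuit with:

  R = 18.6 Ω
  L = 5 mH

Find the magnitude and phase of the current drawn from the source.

Step 1 — Angular frequency: ω = 2π·f = 2π·609 = 3826 rad/s.
Step 2 — Component impedances:
  R: Z = R = 18.6 Ω
  L: Z = jωL = j·3826·0.005 = 0 + j19.13 Ω
Step 3 — Series combination: Z_total = R + L = 18.6 + j19.13 Ω = 26.68∠45.8° Ω.
Step 4 — Source phasor: V = 55.2∠-57.3° V = 29.82 - j46.45 V.
Step 5 — Ohm's law: I = V / Z_total = (29.82 - j46.45) / (18.6 + j19.13) = -0.4692 - j2.015 A.
Step 6 — Convert to polar: |I| = 2.069 A, ∠I = -103.1°.

I = 2.069∠-103.1° A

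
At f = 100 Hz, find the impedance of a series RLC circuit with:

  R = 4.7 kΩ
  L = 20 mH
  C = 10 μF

Step 1 — Angular frequency: ω = 2π·f = 2π·100 = 628.3 rad/s.
Step 2 — Component impedances:
  R: Z = R = 4700 Ω
  L: Z = jωL = j·628.3·0.02 = 0 + j12.57 Ω
  C: Z = 1/(jωC) = -j/(ω·C) = 0 - j159.2 Ω
Step 3 — Series combination: Z_total = R + L + C = 4700 - j146.6 Ω = 4702∠-1.8° Ω.

Z = 4700 - j146.6 Ω = 4702∠-1.8° Ω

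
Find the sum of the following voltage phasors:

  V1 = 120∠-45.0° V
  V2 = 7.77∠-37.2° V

Step 1 — Convert each phasor to rectangular form:
  V1 = 120·(cos(-45.0°) + j·sin(-45.0°)) = 84.85 - j84.85 V
  V2 = 7.77·(cos(-37.2°) + j·sin(-37.2°)) = 6.189 - j4.698 V
Step 2 — Sum components: V_total = 91.04 - j89.55 V.
Step 3 — Convert to polar: |V_total| = 127.7 V, ∠V_total = -44.5°.

V_total = 127.7∠-44.5° V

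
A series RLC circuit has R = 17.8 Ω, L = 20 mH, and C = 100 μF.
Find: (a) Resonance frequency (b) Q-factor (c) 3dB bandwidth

Step 1 — Resonance: ω₀ = 1/√(LC) = 1/√(0.02·0.0001) = 707.1 rad/s.
Step 2 — f₀ = ω₀/(2π) = 112.5 Hz.
Step 3 — Series Q: Q = ω₀L/R = 707.1·0.02/17.8 = 0.7945.
Step 4 — Bandwidth: Δω = ω₀/Q = 890 rad/s; BW = Δω/(2π) = 141.6 Hz.

(a) f₀ = 112.5 Hz  (b) Q = 0.7945  (c) BW = 141.6 Hz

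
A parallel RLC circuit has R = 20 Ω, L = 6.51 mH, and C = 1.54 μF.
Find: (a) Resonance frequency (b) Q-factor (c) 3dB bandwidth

Step 1 — Resonance: ω₀ = 1/√(LC) = 1/√(0.00651·1.54e-06) = 9987 rad/s.
Step 2 — f₀ = ω₀/(2π) = 1590 Hz.
Step 3 — Parallel Q: Q = R/(ω₀L) = 20/(9987·0.00651) = 0.3076.
Step 4 — Bandwidth: Δω = ω₀/Q = 3.247e+04 rad/s; BW = Δω/(2π) = 5167 Hz.

(a) f₀ = 1590 Hz  (b) Q = 0.3076  (c) BW = 5167 Hz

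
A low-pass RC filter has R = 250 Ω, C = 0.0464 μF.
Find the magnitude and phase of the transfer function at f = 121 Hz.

Step 1 — Angular frequency: ω = 2π·121 = 760.3 rad/s.
Step 2 — Transfer function: H(jω) = 1/(1 + jωRC).
Step 3 — Denominator: 1 + jωRC = 1 + j·760.3·250·4.64e-08 = 1 + j0.008819.
Step 4 — H = 0.9999 - j0.008818.
Step 5 — Magnitude: |H| = 1 (-0.0 dB); phase: φ = -0.5°.

|H| = 1 (-0.0 dB), φ = -0.5°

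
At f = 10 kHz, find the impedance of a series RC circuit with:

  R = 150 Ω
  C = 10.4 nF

Step 1 — Angular frequency: ω = 2π·f = 2π·1e+04 = 6.283e+04 rad/s.
Step 2 — Component impedances:
  R: Z = R = 150 Ω
  C: Z = 1/(jωC) = -j/(ω·C) = 0 - j1530 Ω
Step 3 — Series combination: Z_total = R + C = 150 - j1530 Ω = 1538∠-84.4° Ω.

Z = 150 - j1530 Ω = 1538∠-84.4° Ω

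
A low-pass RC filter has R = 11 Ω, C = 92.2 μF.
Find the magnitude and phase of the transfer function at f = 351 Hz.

Step 1 — Angular frequency: ω = 2π·351 = 2205 rad/s.
Step 2 — Transfer function: H(jω) = 1/(1 + jωRC).
Step 3 — Denominator: 1 + jωRC = 1 + j·2205·11·9.22e-05 = 1 + j2.237.
Step 4 — H = 0.1666 - j0.3726.
Step 5 — Magnitude: |H| = 0.4081 (-7.8 dB); phase: φ = -65.9°.

|H| = 0.4081 (-7.8 dB), φ = -65.9°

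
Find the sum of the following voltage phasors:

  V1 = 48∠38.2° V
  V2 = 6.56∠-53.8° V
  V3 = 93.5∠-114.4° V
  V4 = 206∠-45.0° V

Step 1 — Convert each phasor to rectangular form:
  V1 = 48·(cos(38.2°) + j·sin(38.2°)) = 37.72 + j29.68 V
  V2 = 6.56·(cos(-53.8°) + j·sin(-53.8°)) = 3.874 - j5.294 V
  V3 = 93.5·(cos(-114.4°) + j·sin(-114.4°)) = -38.63 - j85.15 V
  V4 = 206·(cos(-45.0°) + j·sin(-45.0°)) = 145.7 - j145.7 V
Step 2 — Sum components: V_total = 148.6 - j206.4 V.
Step 3 — Convert to polar: |V_total| = 254.4 V, ∠V_total = -54.2°.

V_total = 254.4∠-54.2° V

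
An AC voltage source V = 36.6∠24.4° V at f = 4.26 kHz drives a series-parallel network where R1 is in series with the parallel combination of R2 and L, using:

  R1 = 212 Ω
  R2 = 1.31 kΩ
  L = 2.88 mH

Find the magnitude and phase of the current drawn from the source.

Step 1 — Angular frequency: ω = 2π·f = 2π·4260 = 2.677e+04 rad/s.
Step 2 — Component impedances:
  R1: Z = R = 212 Ω
  R2: Z = R = 1310 Ω
  L: Z = jωL = j·2.677e+04·0.00288 = 0 + j77.09 Ω
Step 3 — Parallel branch: R2 || L = 1/(1/R2 + 1/L) = 4.521 + j76.82 Ω.
Step 4 — Series with R1: Z_total = R1 + (R2 || L) = 216.5 + j76.82 Ω = 229.7∠19.5° Ω.
Step 5 — Source phasor: V = 36.6∠24.4° V = 33.33 + j15.12 V.
Step 6 — Ohm's law: I = V / Z_total = (33.33 + j15.12) / (216.5 + j76.82) = 0.1587 + j0.01351 A.
Step 7 — Convert to polar: |I| = 0.1593 A, ∠I = 4.9°.

I = 0.1593∠4.9° A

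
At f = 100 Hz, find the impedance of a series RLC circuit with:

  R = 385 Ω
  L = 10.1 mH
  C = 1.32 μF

Step 1 — Angular frequency: ω = 2π·f = 2π·100 = 628.3 rad/s.
Step 2 — Component impedances:
  R: Z = R = 385 Ω
  L: Z = jωL = j·628.3·0.0101 = 0 + j6.346 Ω
  C: Z = 1/(jωC) = -j/(ω·C) = 0 - j1206 Ω
Step 3 — Series combination: Z_total = R + L + C = 385 - j1199 Ω = 1260∠-72.2° Ω.

Z = 385 - j1199 Ω = 1260∠-72.2° Ω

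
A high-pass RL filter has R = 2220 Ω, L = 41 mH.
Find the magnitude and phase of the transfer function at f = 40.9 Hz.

Step 1 — Angular frequency: ω = 2π·40.9 = 257 rad/s.
Step 2 — Transfer function: H(jω) = jωL/(R + jωL).
Step 3 — Numerator jωL = j·10.54; denominator R + jωL = 2220 + j10.54.
Step 4 — H = 2.252e-05 + j0.004746.
Step 5 — Magnitude: |H| = 0.004746 (-46.5 dB); phase: φ = 89.7°.

|H| = 0.004746 (-46.5 dB), φ = 89.7°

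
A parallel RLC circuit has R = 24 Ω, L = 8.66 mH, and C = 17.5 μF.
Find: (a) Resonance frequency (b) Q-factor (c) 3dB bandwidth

Step 1 — Resonance: ω₀ = 1/√(LC) = 1/√(0.00866·1.75e-05) = 2569 rad/s.
Step 2 — f₀ = ω₀/(2π) = 408.8 Hz.
Step 3 — Parallel Q: Q = R/(ω₀L) = 24/(2569·0.00866) = 1.079.
Step 4 — Bandwidth: Δω = ω₀/Q = 2381 rad/s; BW = Δω/(2π) = 378.9 Hz.

(a) f₀ = 408.8 Hz  (b) Q = 1.079  (c) BW = 378.9 Hz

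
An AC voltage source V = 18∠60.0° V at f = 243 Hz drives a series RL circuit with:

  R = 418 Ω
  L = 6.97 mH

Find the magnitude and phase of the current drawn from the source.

Step 1 — Angular frequency: ω = 2π·f = 2π·243 = 1527 rad/s.
Step 2 — Component impedances:
  R: Z = R = 418 Ω
  L: Z = jωL = j·1527·0.00697 = 0 + j10.64 Ω
Step 3 — Series combination: Z_total = R + L = 418 + j10.64 Ω = 418.1∠1.5° Ω.
Step 4 — Source phasor: V = 18∠60.0° V = 9 + j15.59 V.
Step 5 — Ohm's law: I = V / Z_total = (9 + j15.59) / (418 + j10.64) = 0.02247 + j0.03672 A.
Step 6 — Convert to polar: |I| = 0.04305 A, ∠I = 58.5°.

I = 0.04305∠58.5° A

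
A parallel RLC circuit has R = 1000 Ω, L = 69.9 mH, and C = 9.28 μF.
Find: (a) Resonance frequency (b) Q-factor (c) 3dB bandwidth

Step 1 — Resonance: ω₀ = 1/√(LC) = 1/√(0.0699·9.28e-06) = 1242 rad/s.
Step 2 — f₀ = ω₀/(2π) = 197.6 Hz.
Step 3 — Parallel Q: Q = R/(ω₀L) = 1000/(1242·0.0699) = 11.52.
Step 4 — Bandwidth: Δω = ω₀/Q = 107.8 rad/s; BW = Δω/(2π) = 17.15 Hz.

(a) f₀ = 197.6 Hz  (b) Q = 11.52  (c) BW = 17.15 Hz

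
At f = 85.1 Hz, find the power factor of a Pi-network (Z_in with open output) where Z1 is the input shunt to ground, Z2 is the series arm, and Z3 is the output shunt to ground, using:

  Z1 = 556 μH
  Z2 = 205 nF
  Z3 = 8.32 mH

Step 1 — Angular frequency: ω = 2π·f = 2π·85.1 = 534.7 rad/s.
Step 2 — Component impedances:
  Z1: Z = jωL = j·534.7·0.000556 = 0 + j0.2973 Ω
  Z2: Z = 1/(jωC) = -j/(ω·C) = 0 - j9123 Ω
  Z3: Z = jωL = j·534.7·0.00832 = 0 + j4.449 Ω
Step 3 — With open output, the series arm Z2 and the output shunt Z3 appear in series to ground: Z2 + Z3 = 0 - j9119 Ω.
Step 4 — Parallel with input shunt Z1: Z_in = Z1 || (Z2 + Z3) = 0 + j0.2973 Ω = 0.2973∠90.0° Ω.
Step 5 — Power factor: PF = cos(φ) = Re(Z)/|Z| = -0/0.2973 = -0.
Step 6 — Type: Im(Z) = 0.2973 ⇒ lagging (phase φ = 90.0°).

PF = -0 (lagging, φ = 90.0°)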